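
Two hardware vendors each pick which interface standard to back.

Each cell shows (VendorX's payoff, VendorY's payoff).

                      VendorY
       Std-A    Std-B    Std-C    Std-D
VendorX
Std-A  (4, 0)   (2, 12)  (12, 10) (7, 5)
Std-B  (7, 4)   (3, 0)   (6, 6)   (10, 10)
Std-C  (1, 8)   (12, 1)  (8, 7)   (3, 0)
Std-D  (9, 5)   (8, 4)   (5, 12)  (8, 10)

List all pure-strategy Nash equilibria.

(Std-B, Std-D)

(Std-A, Std-A): VendorX can switch to Std-B (4 → 7). Not NE.
(Std-A, Std-B): VendorX can switch to Std-B (2 → 3). Not NE.
(Std-A, Std-C): VendorY can switch to Std-B (10 → 12). Not NE.
(Std-A, Std-D): VendorX can switch to Std-B (7 → 10). Not NE.
(Std-B, Std-A): VendorX can switch to Std-D (7 → 9). Not NE.
(Std-B, Std-B): VendorX can switch to Std-C (3 → 12). Not NE.
(Std-B, Std-C): VendorX can switch to Std-A (6 → 12). Not NE.
(Std-B, Std-D): VendorX gets 10, best alternative 8; VendorY gets 10, best alternative 6. No profitable deviation — NE.
(Std-C, Std-A): VendorX can switch to Std-A (1 → 4). Not NE.
(Std-C, Std-B): VendorY can switch to Std-A (1 → 8). Not NE.
(Std-C, Std-C): VendorX can switch to Std-A (8 → 12). Not NE.
(Std-C, Std-D): VendorX can switch to Std-A (3 → 7). Not NE.
(Std-D, Std-A): VendorY can switch to Std-C (5 → 12). Not NE.
(The remaining 3 profiles each have a profitable deviation by the same check.)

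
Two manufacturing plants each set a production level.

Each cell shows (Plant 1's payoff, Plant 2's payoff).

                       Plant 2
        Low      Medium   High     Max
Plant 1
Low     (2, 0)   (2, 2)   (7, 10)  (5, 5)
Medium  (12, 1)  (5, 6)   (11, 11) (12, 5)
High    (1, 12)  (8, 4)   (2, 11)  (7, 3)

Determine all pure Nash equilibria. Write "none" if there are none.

Plant 1 against Low: payoffs 2, 12, 1 → best response Medium.
Plant 1 against Medium: payoffs 2, 5, 8 → best response High.
Plant 1 against High: payoffs 7, 11, 2 → best response Medium.
Plant 1 against Max: payoffs 5, 12, 7 → best response Medium.
Plant 2 against Low: payoffs 0, 2, 10, 5 → best response High.
Plant 2 against Medium: payoffs 1, 6, 11, 5 → best response High.
Plant 2 against High: payoffs 12, 4, 11, 3 → best response Low.
Mutual best responses: (Medium, High).

(Medium, High)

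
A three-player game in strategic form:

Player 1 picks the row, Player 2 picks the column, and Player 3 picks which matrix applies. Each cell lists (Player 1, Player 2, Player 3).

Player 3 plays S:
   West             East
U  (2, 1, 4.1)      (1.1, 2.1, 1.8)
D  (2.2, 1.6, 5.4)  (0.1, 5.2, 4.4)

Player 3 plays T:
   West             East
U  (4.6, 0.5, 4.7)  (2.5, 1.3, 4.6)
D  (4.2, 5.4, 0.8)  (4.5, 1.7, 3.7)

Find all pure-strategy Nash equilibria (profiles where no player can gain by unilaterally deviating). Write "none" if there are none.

Player 1 against (West, S): payoffs 2, 2.2 → best response D.
Player 1 against (West, T): payoffs 4.6, 4.2 → best response U.
Player 1 against (East, S): payoffs 1.1, 0.1 → best response U.
Player 1 against (East, T): payoffs 2.5, 4.5 → best response D.
Player 2 against (U, S): payoffs 1, 2.1 → best response East.
Player 2 against (U, T): payoffs 0.5, 1.3 → best response East.
Player 2 against (D, S): payoffs 1.6, 5.2 → best response East.
Player 2 against (D, T): payoffs 5.4, 1.7 → best response West.
Player 3 against (U, West): payoffs 4.1, 4.7 → best response T.
Player 3 against (U, East): payoffs 1.8, 4.6 → best response T.
Player 3 against (D, West): payoffs 5.4, 0.8 → best response S.
Player 3 against (D, East): payoffs 4.4, 3.7 → best response S.
No profile is a mutual best response for all players.

There is no pure-strategy Nash equilibrium.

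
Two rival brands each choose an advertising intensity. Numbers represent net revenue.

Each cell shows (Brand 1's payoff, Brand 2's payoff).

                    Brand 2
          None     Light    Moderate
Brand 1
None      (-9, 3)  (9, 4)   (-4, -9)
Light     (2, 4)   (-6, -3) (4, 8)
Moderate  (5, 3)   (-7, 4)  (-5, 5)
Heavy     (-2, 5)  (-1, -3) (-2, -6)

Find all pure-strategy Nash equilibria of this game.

(None, None): Brand 1 can switch to Light (-9 → 2). Not NE.
(None, Light): Brand 1 gets 9, best alternative -1; Brand 2 gets 4, best alternative 3. No profitable deviation — NE.
(None, Moderate): Brand 1 can switch to Light (-4 → 4). Not NE.
(Light, None): Brand 1 can switch to Moderate (2 → 5). Not NE.
(Light, Light): Brand 1 can switch to None (-6 → 9). Not NE.
(Light, Moderate): Brand 1 gets 4, best alternative -2; Brand 2 gets 8, best alternative 4. No profitable deviation — NE.
(Moderate, None): Brand 2 can switch to Light (3 → 4). Not NE.
(Moderate, Light): Brand 1 can switch to None (-7 → 9). Not NE.
(The remaining 4 profiles each have a profitable deviation by the same check.)

(None, Light), (Light, Moderate)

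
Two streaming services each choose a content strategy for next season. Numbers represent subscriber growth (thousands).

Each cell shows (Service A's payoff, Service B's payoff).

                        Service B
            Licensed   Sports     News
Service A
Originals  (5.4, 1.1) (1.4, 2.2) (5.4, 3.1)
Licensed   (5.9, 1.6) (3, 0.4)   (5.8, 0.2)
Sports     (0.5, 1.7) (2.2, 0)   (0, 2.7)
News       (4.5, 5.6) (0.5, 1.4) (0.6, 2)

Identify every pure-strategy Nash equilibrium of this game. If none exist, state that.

The unique pure-strategy Nash equilibrium is (Licensed, Licensed).

For each player, find the best response to each opponent profile; mutual best responses are the pure NE.
Service A against Licensed: payoffs 5.4, 5.9, 0.5, 4.5 → best response Licensed.
Service A against Sports: payoffs 1.4, 3, 2.2, 0.5 → best response Licensed.
Service A against News: payoffs 5.4, 5.8, 0, 0.6 → best response Licensed.
Service B against Originals: payoffs 1.1, 2.2, 3.1 → best response News.
Service B against Licensed: payoffs 1.6, 0.4, 0.2 → best response Licensed.
Service B against Sports: payoffs 1.7, 0, 2.7 → best response News.
Service B against News: payoffs 5.6, 1.4, 2 → best response Licensed.
Mutual best responses: (Licensed, Licensed).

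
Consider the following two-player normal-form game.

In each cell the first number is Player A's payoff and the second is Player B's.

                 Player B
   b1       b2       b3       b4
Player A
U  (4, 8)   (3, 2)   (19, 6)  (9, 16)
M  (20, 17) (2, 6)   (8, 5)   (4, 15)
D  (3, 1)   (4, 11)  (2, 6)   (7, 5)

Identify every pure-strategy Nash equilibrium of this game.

(U, b1): Player A can switch to M (4 → 20). Not NE.
(U, b2): Player A can switch to D (3 → 4). Not NE.
(U, b3): Player B can switch to b1 (6 → 8). Not NE.
(U, b4): Player A gets 9, best alternative 7; Player B gets 16, best alternative 8. No profitable deviation — NE.
(M, b1): Player A gets 20, best alternative 4; Player B gets 17, best alternative 15. No profitable deviation — NE.
(M, b2): Player A can switch to U (2 → 3). Not NE.
(M, b3): Player A can switch to U (8 → 19). Not NE.
(M, b4): Player A can switch to U (4 → 9). Not NE.
(D, b2): Player A gets 4, best alternative 3; Player B gets 11, best alternative 6. No profitable deviation — NE.
(The remaining 3 profiles each have a profitable deviation by the same check.)

The pure Nash equilibria are (U, b4) and (M, b1) and (D, b2).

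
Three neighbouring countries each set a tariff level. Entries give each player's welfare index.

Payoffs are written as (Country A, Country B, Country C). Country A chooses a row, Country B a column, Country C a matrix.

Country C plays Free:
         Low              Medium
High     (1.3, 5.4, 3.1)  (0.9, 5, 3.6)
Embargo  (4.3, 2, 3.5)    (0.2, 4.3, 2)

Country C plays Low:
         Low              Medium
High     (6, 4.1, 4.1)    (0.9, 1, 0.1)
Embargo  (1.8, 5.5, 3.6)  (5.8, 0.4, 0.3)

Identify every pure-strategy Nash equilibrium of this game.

Pure NE: (High, Low, Low)

Country A against (Low, Free): payoffs 1.3, 4.3 → best response Embargo.
Country A against (Low, Low): payoffs 6, 1.8 → best response High.
Country A against (Medium, Free): payoffs 0.9, 0.2 → best response High.
Country A against (Medium, Low): payoffs 0.9, 5.8 → best response Embargo.
Country B against (High, Free): payoffs 5.4, 5 → best response Low.
Country B against (High, Low): payoffs 4.1, 1 → best response Low.
Country B against (Embargo, Free): payoffs 2, 4.3 → best response Medium.
Country B against (Embargo, Low): payoffs 5.5, 0.4 → best response Low.
Country C against (High, Low): payoffs 3.1, 4.1 → best response Low.
Country C against (High, Medium): payoffs 3.6, 0.1 → best response Free.
Country C against (Embargo, Low): payoffs 3.5, 3.6 → best response Low.
Country C against (Embargo, Medium): payoffs 2, 0.3 → best response Free.
Mutual best responses: (High, Low, Low).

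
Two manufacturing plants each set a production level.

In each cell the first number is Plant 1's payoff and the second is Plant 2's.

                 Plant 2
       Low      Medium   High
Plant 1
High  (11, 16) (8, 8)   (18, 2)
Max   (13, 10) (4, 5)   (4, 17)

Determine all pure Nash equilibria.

There is no pure-strategy Nash equilibrium.

Check each profile: it is a Nash equilibrium iff no player can strictly gain by switching unilaterally.
(High, Low): Plant 1 can switch to Max (11 → 13). Not NE.
(High, Medium): Plant 2 can switch to Low (8 → 16). Not NE.
(High, High): Plant 2 can switch to Low (2 → 16). Not NE.
(Max, Low): Plant 2 can switch to High (10 → 17). Not NE.
(Max, Medium): Plant 1 can switch to High (4 → 8). Not NE.
(Max, High): Plant 1 can switch to High (4 → 18). Not NE.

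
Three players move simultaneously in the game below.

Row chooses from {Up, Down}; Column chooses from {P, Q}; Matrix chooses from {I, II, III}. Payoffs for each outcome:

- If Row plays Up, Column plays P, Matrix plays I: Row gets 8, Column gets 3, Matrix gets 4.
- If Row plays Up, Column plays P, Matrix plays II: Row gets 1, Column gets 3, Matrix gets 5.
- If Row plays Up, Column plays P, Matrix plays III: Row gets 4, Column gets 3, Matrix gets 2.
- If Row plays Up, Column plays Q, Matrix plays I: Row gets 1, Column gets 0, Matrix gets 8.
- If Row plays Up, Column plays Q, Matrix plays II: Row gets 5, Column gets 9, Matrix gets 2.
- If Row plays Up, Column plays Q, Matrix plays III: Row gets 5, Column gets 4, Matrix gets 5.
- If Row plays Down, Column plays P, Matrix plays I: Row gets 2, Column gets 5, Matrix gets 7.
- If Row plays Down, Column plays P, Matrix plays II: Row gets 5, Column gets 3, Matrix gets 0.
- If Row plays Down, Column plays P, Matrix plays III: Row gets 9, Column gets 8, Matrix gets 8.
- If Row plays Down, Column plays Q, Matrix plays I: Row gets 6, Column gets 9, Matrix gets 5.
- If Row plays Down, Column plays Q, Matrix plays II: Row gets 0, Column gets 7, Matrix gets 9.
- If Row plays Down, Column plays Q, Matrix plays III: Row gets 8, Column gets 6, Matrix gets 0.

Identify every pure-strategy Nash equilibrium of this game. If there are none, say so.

For each player, find the best response to each opponent profile; mutual best responses are the pure NE.
Row against (P, I): payoffs 8, 2 → best response Up.
Row against (P, II): payoffs 1, 5 → best response Down.
Row against (P, III): payoffs 4, 9 → best response Down.
Row against (Q, I): payoffs 1, 6 → best response Down.
Row against (Q, II): payoffs 5, 0 → best response Up.
Row against (Q, III): payoffs 5, 8 → best response Down.
Column against (Up, I): payoffs 3, 0 → best response P.
Column against (Up, II): payoffs 3, 9 → best response Q.
Column against (Up, III): payoffs 3, 4 → best response Q.
Column against (Down, I): payoffs 5, 9 → best response Q.
Column against (Down, II): payoffs 3, 7 → best response Q.
Column against (Down, III): payoffs 8, 6 → best response P.
Matrix against (Up, P): payoffs 4, 5, 2 → best response II.
Matrix against (Up, Q): payoffs 8, 2, 5 → best response I.
Matrix against (Down, P): payoffs 7, 0, 8 → best response III.
Matrix against (Down, Q): payoffs 5, 9, 0 → best response II.
Mutual best responses: (Down, P, III).

(Down, P, III)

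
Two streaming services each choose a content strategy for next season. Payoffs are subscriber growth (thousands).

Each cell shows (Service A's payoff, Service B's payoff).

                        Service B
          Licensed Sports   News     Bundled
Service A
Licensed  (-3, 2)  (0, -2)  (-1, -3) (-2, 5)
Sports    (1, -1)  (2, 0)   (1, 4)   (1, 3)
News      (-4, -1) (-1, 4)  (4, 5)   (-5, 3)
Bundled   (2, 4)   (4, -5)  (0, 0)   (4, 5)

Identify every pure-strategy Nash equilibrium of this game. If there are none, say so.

For each strategy profile, look for a profitable unilateral deviation.
(Licensed, Licensed): Service A can switch to Sports (-3 → 1). Not NE.
(Licensed, Sports): Service A can switch to Sports (0 → 2). Not NE.
(Licensed, News): Service A can switch to Sports (-1 → 1). Not NE.
(Licensed, Bundled): Service A can switch to Sports (-2 → 1). Not NE.
(Sports, Licensed): Service A can switch to Bundled (1 → 2). Not NE.
(Sports, Sports): Service A can switch to Bundled (2 → 4). Not NE.
(Sports, News): Service A can switch to News (1 → 4). Not NE.
(Sports, Bundled): Service A can switch to Bundled (1 → 4). Not NE.
(News, Licensed): Service A can switch to Licensed (-4 → -3). Not NE.
(News, Sports): Service A can switch to Licensed (-1 → 0). Not NE.
(News, News): Service A gets 4, best alternative 1; Service B gets 5, best alternative 4. No profitable deviation — NE.
(Bundled, Bundled): Service A gets 4, best alternative 1; Service B gets 5, best alternative 4. No profitable deviation — NE.
(The remaining 4 profiles each have a profitable deviation by the same check.)

(News, News); (Bundled, Bundled)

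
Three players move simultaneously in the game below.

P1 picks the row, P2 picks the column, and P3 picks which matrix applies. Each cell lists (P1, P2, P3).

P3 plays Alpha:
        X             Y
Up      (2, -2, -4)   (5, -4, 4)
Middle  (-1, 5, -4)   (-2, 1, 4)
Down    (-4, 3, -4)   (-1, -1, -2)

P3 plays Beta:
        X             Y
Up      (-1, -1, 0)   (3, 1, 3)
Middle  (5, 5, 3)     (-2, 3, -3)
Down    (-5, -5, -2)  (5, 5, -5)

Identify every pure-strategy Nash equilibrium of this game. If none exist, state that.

Pure NE: (Middle, X, Beta)

Check each profile: it is a Nash equilibrium iff no player can strictly gain by switching unilaterally.
(Up, X, Alpha): P3 can switch to Beta (-4 → 0). Not NE.
(Up, X, Beta): P1 can switch to Middle (-1 → 5). Not NE.
(Up, Y, Alpha): P2 can switch to X (-4 → -2). Not NE.
(Up, Y, Beta): P1 can switch to Down (3 → 5). Not NE.
(Middle, X, Alpha): P1 can switch to Up (-1 → 2). Not NE.
(Middle, X, Beta): P1 gets 5, best alternative -1; P2 gets 5, best alternative 3; P3 gets 3, best alternative -4. No profitable deviation — NE.
(Middle, Y, Alpha): P1 can switch to Up (-2 → 5). Not NE.
(Middle, Y, Beta): P1 can switch to Up (-2 → 3). Not NE.
(Down, X, Alpha): P1 can switch to Up (-4 → 2). Not NE.
(Down, X, Beta): P1 can switch to Up (-5 → -1). Not NE.
(Down, Y, Alpha): P1 can switch to Up (-1 → 5). Not NE.
(Down, Y, Beta): P3 can switch to Alpha (-5 → -2). Not NE.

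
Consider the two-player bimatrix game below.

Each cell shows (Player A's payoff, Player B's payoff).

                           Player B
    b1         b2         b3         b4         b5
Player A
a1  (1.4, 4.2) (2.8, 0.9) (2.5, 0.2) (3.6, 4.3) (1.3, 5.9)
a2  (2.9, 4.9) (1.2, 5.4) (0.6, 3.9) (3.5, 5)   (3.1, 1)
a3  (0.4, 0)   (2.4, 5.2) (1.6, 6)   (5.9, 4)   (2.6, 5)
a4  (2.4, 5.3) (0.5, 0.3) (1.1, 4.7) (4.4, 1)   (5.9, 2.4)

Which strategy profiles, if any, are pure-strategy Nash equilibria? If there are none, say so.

This game has no pure Nash equilibrium.

Mark each player's best response to every combination of opponents' strategies; a profile where every player is best-responding is a pure Nash equilibrium.
Player A against b1: payoffs 1.4, 2.9, 0.4, 2.4 → best response a2.
Player A against b2: payoffs 2.8, 1.2, 2.4, 0.5 → best response a1.
Player A against b3: payoffs 2.5, 0.6, 1.6, 1.1 → best response a1.
Player A against b4: payoffs 3.6, 3.5, 5.9, 4.4 → best response a3.
Player A against b5: payoffs 1.3, 3.1, 2.6, 5.9 → best response a4.
Player B against a1: payoffs 4.2, 0.9, 0.2, 4.3, 5.9 → best response b5.
Player B against a2: payoffs 4.9, 5.4, 3.9, 5, 1 → best response b2.
Player B against a3: payoffs 0, 5.2, 6, 4, 5 → best response b3.
Player B against a4: payoffs 5.3, 0.3, 4.7, 1, 2.4 → best response b1.
No profile is a mutual best response for all players.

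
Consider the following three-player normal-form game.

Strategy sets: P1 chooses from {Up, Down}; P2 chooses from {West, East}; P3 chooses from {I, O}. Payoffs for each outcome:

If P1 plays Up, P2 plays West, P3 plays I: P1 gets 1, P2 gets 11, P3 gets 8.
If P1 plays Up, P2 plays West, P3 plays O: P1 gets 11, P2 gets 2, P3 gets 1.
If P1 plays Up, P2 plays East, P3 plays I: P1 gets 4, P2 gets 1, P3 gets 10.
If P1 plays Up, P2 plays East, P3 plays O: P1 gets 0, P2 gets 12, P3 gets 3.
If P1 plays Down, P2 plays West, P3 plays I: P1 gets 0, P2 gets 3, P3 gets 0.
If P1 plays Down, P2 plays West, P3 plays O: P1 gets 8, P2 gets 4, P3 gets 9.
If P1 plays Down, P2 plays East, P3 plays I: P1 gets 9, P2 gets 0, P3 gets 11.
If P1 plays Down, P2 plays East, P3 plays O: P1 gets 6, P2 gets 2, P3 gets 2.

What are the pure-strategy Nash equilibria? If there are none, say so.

Pure NE: (Up, West, I)

P1 against (West, I): payoffs 1, 0 → best response Up.
P1 against (West, O): payoffs 11, 8 → best response Up.
P1 against (East, I): payoffs 4, 9 → best response Down.
P1 against (East, O): payoffs 0, 6 → best response Down.
P2 against (Up, I): payoffs 11, 1 → best response West.
P2 against (Up, O): payoffs 2, 12 → best response East.
P2 against (Down, I): payoffs 3, 0 → best response West.
P2 against (Down, O): payoffs 4, 2 → best response West.
P3 against (Up, West): payoffs 8, 1 → best response I.
P3 against (Up, East): payoffs 10, 3 → best response I.
P3 against (Down, West): payoffs 0, 9 → best response O.
P3 against (Down, East): payoffs 11, 2 → best response I.
Mutual best responses: (Up, West, I).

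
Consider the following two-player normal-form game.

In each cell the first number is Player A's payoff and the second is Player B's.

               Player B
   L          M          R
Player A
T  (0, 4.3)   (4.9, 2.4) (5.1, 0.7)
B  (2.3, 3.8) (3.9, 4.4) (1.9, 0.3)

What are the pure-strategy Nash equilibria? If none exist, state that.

For each strategy profile, look for a profitable unilateral deviation.
(T, L): Player A can switch to B (0 → 2.3). Not NE.
(T, M): Player B can switch to L (2.4 → 4.3). Not NE.
(T, R): Player B can switch to L (0.7 → 4.3). Not NE.
(B, L): Player B can switch to M (3.8 → 4.4). Not NE.
(B, M): Player A can switch to T (3.9 → 4.9). Not NE.
(B, R): Player A can switch to T (1.9 → 5.1). Not NE.

There is no pure-strategy Nash equilibrium.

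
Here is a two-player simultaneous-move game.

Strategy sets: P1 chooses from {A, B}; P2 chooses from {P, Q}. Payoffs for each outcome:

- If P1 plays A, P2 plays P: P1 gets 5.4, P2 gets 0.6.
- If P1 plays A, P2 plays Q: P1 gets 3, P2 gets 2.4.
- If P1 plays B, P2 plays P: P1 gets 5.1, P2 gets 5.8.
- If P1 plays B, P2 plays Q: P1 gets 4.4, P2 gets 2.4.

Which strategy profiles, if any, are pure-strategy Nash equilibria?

For each player, find the best response to each opponent profile; mutual best responses are the pure NE.
P1 against P: payoffs 5.4, 5.1 → best response A.
P1 against Q: payoffs 3, 4.4 → best response B.
P2 against A: payoffs 0.6, 2.4 → best response Q.
P2 against B: payoffs 5.8, 2.4 → best response P.
No profile is a mutual best response for all players.

This game has no pure Nash equilibrium.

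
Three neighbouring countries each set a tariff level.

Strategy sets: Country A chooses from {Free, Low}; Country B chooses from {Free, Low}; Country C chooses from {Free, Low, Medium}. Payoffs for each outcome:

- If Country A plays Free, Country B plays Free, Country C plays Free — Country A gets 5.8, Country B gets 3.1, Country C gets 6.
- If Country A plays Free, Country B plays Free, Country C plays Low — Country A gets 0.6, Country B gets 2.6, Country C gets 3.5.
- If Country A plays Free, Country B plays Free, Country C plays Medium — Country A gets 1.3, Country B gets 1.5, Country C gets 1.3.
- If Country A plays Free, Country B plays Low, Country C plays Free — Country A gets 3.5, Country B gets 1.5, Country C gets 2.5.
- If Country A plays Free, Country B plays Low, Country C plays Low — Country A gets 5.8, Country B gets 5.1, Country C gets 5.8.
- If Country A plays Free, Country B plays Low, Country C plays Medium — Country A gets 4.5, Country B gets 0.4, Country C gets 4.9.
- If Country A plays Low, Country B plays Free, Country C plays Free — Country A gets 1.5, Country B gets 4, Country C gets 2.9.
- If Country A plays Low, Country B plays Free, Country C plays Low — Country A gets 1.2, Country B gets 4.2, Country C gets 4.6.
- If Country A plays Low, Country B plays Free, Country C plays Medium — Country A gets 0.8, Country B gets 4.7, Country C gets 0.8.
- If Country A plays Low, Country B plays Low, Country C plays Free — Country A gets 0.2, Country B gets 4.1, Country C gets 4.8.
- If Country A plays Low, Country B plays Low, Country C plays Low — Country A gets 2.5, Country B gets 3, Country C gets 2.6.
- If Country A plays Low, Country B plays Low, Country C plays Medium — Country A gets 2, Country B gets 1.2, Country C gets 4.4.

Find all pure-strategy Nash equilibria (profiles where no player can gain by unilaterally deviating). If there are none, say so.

The pure Nash equilibria are (Free, Free, Free); (Free, Low, Low); (Low, Free, Low).

Country A against (Free, Free): payoffs 5.8, 1.5 → best response Free.
Country A against (Free, Low): payoffs 0.6, 1.2 → best response Low.
Country A against (Free, Medium): payoffs 1.3, 0.8 → best response Free.
Country A against (Low, Free): payoffs 3.5, 0.2 → best response Free.
Country A against (Low, Low): payoffs 5.8, 2.5 → best response Free.
Country A against (Low, Medium): payoffs 4.5, 2 → best response Free.
Country B against (Free, Free): payoffs 3.1, 1.5 → best response Free.
Country B against (Free, Low): payoffs 2.6, 5.1 → best response Low.
Country B against (Free, Medium): payoffs 1.5, 0.4 → best response Free.
Country B against (Low, Free): payoffs 4, 4.1 → best response Low.
Country B against (Low, Low): payoffs 4.2, 3 → best response Free.
Country B against (Low, Medium): payoffs 4.7, 1.2 → best response Free.
Country C against (Free, Free): payoffs 6, 3.5, 1.3 → best response Free.
Country C against (Free, Low): payoffs 2.5, 5.8, 4.9 → best response Low.
Country C against (Low, Free): payoffs 2.9, 4.6, 0.8 → best response Low.
Country C against (Low, Low): payoffs 4.8, 2.6, 4.4 → best response Free.
Mutual best responses: (Free, Free, Free); (Free, Low, Low); (Low, Free, Low).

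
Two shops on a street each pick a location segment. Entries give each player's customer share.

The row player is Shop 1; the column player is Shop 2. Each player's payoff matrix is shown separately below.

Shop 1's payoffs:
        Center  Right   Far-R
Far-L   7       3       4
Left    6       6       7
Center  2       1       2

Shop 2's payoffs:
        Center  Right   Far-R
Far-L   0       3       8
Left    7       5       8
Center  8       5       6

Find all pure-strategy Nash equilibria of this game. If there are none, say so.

Shop 1 against Center: payoffs 7, 6, 2 → best response Far-L.
Shop 1 against Right: payoffs 3, 6, 1 → best response Left.
Shop 1 against Far-R: payoffs 4, 7, 2 → best response Left.
Shop 2 against Far-L: payoffs 0, 3, 8 → best response Far-R.
Shop 2 against Left: payoffs 7, 5, 8 → best response Far-R.
Shop 2 against Center: payoffs 8, 5, 6 → best response Center.
Mutual best responses: (Left, Far-R).

Pure NE: (Left, Far-R)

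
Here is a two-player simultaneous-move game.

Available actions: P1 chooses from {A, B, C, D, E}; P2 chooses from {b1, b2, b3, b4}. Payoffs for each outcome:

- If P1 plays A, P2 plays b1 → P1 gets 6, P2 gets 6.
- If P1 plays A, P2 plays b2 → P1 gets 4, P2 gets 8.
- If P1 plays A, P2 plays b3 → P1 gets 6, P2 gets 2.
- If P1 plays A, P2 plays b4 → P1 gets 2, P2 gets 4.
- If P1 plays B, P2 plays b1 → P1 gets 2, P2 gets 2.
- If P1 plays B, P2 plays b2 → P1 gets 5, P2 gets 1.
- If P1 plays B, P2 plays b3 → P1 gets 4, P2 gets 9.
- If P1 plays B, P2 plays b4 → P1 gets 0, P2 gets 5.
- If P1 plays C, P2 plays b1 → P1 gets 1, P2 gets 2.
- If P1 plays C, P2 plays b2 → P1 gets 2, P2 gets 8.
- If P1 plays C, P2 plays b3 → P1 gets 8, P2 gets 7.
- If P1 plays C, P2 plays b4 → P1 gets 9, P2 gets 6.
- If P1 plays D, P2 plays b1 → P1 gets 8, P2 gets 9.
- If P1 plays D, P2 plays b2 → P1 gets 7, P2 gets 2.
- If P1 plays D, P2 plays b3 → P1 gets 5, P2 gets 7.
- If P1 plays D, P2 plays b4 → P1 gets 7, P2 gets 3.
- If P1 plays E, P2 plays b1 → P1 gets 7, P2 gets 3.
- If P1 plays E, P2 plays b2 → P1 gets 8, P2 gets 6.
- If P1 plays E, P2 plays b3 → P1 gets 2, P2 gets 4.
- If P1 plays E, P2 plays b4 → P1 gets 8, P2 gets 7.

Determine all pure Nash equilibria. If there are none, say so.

The unique pure-strategy Nash equilibrium is (D, b1).

P1 against b1: payoffs 6, 2, 1, 8, 7 → best response D.
P1 against b2: payoffs 4, 5, 2, 7, 8 → best response E.
P1 against b3: payoffs 6, 4, 8, 5, 2 → best response C.
P1 against b4: payoffs 2, 0, 9, 7, 8 → best response C.
P2 against A: payoffs 6, 8, 2, 4 → best response b2.
P2 against B: payoffs 2, 1, 9, 5 → best response b3.
P2 against C: payoffs 2, 8, 7, 6 → best response b2.
P2 against D: payoffs 9, 2, 7, 3 → best response b1.
P2 against E: payoffs 3, 6, 4, 7 → best response b4.
Mutual best responses: (D, b1).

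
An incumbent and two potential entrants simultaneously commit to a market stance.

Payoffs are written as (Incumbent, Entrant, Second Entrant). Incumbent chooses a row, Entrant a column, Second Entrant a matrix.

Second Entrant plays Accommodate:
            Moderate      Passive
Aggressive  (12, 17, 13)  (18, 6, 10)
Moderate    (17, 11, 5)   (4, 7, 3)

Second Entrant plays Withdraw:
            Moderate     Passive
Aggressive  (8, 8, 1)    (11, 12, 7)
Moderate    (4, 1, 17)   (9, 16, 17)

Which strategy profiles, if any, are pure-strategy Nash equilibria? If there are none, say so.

(Aggressive, Moderate, Accommodate): Incumbent can switch to Moderate (12 → 17). Not NE.
(Aggressive, Moderate, Withdraw): Entrant can switch to Passive (8 → 12). Not NE.
(Aggressive, Passive, Accommodate): Entrant can switch to Moderate (6 → 17). Not NE.
(Aggressive, Passive, Withdraw): Second Entrant can switch to Accommodate (7 → 10). Not NE.
(Moderate, Moderate, Accommodate): Second Entrant can switch to Withdraw (5 → 17). Not NE.
(Moderate, Moderate, Withdraw): Incumbent can switch to Aggressive (4 → 8). Not NE.
(Moderate, Passive, Accommodate): Incumbent can switch to Aggressive (4 → 18). Not NE.
(Moderate, Passive, Withdraw): Incumbent can switch to Aggressive (9 → 11). Not NE.

none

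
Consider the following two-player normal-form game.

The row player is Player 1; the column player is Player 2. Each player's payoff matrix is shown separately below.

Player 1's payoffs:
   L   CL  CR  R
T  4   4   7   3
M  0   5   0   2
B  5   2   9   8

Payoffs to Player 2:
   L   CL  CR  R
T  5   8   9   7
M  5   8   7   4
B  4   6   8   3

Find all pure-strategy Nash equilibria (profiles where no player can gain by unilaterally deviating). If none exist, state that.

(T, L): Player 1 can switch to B (4 → 5). Not NE.
(T, CL): Player 1 can switch to M (4 → 5). Not NE.
(T, CR): Player 1 can switch to B (7 → 9). Not NE.
(T, R): Player 1 can switch to B (3 → 8). Not NE.
(M, L): Player 1 can switch to T (0 → 4). Not NE.
(M, CL): Player 1 gets 5, best alternative 4; Player 2 gets 8, best alternative 7. No profitable deviation — NE.
(M, CR): Player 1 can switch to T (0 → 7). Not NE.
(M, R): Player 1 can switch to T (2 → 3). Not NE.
(B, L): Player 2 can switch to CL (4 → 6). Not NE.
(B, CR): Player 1 gets 9, best alternative 7; Player 2 gets 8, best alternative 6. No profitable deviation — NE.
(The remaining 2 profiles each have a profitable deviation by the same check.)

The pure Nash equilibria are (M, CL), (B, CR).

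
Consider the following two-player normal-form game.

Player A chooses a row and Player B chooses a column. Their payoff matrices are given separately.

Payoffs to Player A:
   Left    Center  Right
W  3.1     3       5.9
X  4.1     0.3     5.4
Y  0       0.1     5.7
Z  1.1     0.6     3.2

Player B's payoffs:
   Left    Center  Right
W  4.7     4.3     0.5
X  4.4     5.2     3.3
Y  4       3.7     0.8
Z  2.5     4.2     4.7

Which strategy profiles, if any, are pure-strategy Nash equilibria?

No pure-strategy Nash equilibrium.

For each player, find the best response to each opponent profile; mutual best responses are the pure NE.
Player A against Left: payoffs 3.1, 4.1, 0, 1.1 → best response X.
Player A against Center: payoffs 3, 0.3, 0.1, 0.6 → best response W.
Player A against Right: payoffs 5.9, 5.4, 5.7, 3.2 → best response W.
Player B against W: payoffs 4.7, 4.3, 0.5 → best response Left.
Player B against X: payoffs 4.4, 5.2, 3.3 → best response Center.
Player B against Y: payoffs 4, 3.7, 0.8 → best response Left.
Player B against Z: payoffs 2.5, 4.2, 4.7 → best response Right.
No profile is a mutual best response for all players.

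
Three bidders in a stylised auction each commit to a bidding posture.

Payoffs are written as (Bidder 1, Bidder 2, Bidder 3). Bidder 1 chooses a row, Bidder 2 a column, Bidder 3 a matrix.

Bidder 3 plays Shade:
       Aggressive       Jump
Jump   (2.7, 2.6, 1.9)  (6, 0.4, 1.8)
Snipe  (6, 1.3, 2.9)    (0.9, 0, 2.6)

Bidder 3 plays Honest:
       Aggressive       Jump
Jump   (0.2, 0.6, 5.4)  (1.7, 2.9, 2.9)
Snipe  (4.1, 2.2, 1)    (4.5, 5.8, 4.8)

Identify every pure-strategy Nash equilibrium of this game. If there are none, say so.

For each player, find the best response to each opponent profile; mutual best responses are the pure NE.
Bidder 1 against (Aggressive, Shade): payoffs 2.7, 6 → best response Snipe.
Bidder 1 against (Aggressive, Honest): payoffs 0.2, 4.1 → best response Snipe.
Bidder 1 against (Jump, Shade): payoffs 6, 0.9 → best response Jump.
Bidder 1 against (Jump, Honest): payoffs 1.7, 4.5 → best response Snipe.
Bidder 2 against (Jump, Shade): payoffs 2.6, 0.4 → best response Aggressive.
Bidder 2 against (Jump, Honest): payoffs 0.6, 2.9 → best response Jump.
Bidder 2 against (Snipe, Shade): payoffs 1.3, 0 → best response Aggressive.
Bidder 2 against (Snipe, Honest): payoffs 2.2, 5.8 → best response Jump.
Bidder 3 against (Jump, Aggressive): payoffs 1.9, 5.4 → best response Honest.
Bidder 3 against (Jump, Jump): payoffs 1.8, 2.9 → best response Honest.
Bidder 3 against (Snipe, Aggressive): payoffs 2.9, 1 → best response Shade.
Bidder 3 against (Snipe, Jump): payoffs 2.6, 4.8 → best response Honest.
Mutual best responses: (Snipe, Aggressive, Shade); (Snipe, Jump, Honest).

The pure Nash equilibria are (Snipe, Aggressive, Shade); (Snipe, Jump, Honest).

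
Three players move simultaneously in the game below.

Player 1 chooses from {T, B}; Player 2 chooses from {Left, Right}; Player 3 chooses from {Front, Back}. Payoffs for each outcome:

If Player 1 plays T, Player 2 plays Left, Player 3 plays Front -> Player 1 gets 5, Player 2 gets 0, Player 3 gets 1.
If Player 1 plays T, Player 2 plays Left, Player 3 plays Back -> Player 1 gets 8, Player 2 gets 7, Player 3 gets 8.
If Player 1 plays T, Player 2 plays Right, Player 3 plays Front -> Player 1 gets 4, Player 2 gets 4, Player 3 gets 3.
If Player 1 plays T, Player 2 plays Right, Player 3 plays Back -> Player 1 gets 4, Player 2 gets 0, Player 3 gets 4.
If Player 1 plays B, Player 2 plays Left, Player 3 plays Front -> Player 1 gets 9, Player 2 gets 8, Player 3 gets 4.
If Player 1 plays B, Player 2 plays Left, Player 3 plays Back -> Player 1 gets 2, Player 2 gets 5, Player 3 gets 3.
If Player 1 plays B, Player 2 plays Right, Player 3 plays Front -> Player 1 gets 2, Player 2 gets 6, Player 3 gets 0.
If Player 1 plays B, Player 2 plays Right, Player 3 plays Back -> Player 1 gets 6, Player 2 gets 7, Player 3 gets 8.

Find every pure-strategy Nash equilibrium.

(T, Left, Front): Player 1 can switch to B (5 → 9). Not NE.
(T, Left, Back): Player 1 gets 8, best alternative 2; Player 2 gets 7, best alternative 0; Player 3 gets 8, best alternative 1. No profitable deviation — NE.
(T, Right, Front): Player 3 can switch to Back (3 → 4). Not NE.
(T, Right, Back): Player 1 can switch to B (4 → 6). Not NE.
(B, Left, Front): Player 1 gets 9, best alternative 5; Player 2 gets 8, best alternative 6; Player 3 gets 4, best alternative 3. No profitable deviation — NE.
(B, Left, Back): Player 1 can switch to T (2 → 8). Not NE.
(B, Right, Front): Player 1 can switch to T (2 → 4). Not NE.
(B, Right, Back): Player 1 gets 6, best alternative 4; Player 2 gets 7, best alternative 5; Player 3 gets 8, best alternative 0. No profitable deviation — NE.

The pure Nash equilibria are (T, Left, Back) and (B, Left, Front) and (B, Right, Back).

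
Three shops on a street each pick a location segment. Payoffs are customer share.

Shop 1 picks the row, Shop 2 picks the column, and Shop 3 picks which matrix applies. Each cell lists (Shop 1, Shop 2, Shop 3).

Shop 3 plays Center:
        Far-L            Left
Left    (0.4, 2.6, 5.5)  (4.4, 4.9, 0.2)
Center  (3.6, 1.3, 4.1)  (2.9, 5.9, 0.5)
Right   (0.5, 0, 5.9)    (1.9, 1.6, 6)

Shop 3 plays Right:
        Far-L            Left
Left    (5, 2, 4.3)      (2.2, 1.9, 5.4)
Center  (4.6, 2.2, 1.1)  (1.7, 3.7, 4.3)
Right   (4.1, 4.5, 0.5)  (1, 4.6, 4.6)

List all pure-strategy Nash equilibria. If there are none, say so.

Shop 1 against (Far-L, Center): payoffs 0.4, 3.6, 0.5 → best response Center.
Shop 1 against (Far-L, Right): payoffs 5, 4.6, 4.1 → best response Left.
Shop 1 against (Left, Center): payoffs 4.4, 2.9, 1.9 → best response Left.
Shop 1 against (Left, Right): payoffs 2.2, 1.7, 1 → best response Left.
Shop 2 against (Left, Center): payoffs 2.6, 4.9 → best response Left.
Shop 2 against (Left, Right): payoffs 2, 1.9 → best response Far-L.
Shop 2 against (Center, Center): payoffs 1.3, 5.9 → best response Left.
Shop 2 against (Center, Right): payoffs 2.2, 3.7 → best response Left.
Shop 2 against (Right, Center): payoffs 0, 1.6 → best response Left.
Shop 2 against (Right, Right): payoffs 4.5, 4.6 → best response Left.
Shop 3 against (Left, Far-L): payoffs 5.5, 4.3 → best response Center.
Shop 3 against (Left, Left): payoffs 0.2, 5.4 → best response Right.
Shop 3 against (Center, Far-L): payoffs 4.1, 1.1 → best response Center.
Shop 3 against (Center, Left): payoffs 0.5, 4.3 → best response Right.
Shop 3 against (Right, Far-L): payoffs 5.9, 0.5 → best response Center.
Shop 3 against (Right, Left): payoffs 6, 4.6 → best response Center.
No profile is a mutual best response for all players.

There is no pure-strategy Nash equilibrium.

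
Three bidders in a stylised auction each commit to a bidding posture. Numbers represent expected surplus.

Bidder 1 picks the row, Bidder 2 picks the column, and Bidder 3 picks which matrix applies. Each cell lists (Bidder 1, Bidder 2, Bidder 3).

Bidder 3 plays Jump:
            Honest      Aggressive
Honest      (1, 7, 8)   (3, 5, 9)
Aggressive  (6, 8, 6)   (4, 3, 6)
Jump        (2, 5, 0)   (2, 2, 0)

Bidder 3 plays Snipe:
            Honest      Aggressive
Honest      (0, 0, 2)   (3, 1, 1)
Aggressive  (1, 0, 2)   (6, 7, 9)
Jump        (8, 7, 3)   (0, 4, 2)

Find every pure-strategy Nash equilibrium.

Bidder 1 against (Honest, Jump): payoffs 1, 6, 2 → best response Aggressive.
Bidder 1 against (Honest, Snipe): payoffs 0, 1, 8 → best response Jump.
Bidder 1 against (Aggressive, Jump): payoffs 3, 4, 2 → best response Aggressive.
Bidder 1 against (Aggressive, Snipe): payoffs 3, 6, 0 → best response Aggressive.
Bidder 2 against (Honest, Jump): payoffs 7, 5 → best response Honest.
Bidder 2 against (Honest, Snipe): payoffs 0, 1 → best response Aggressive.
Bidder 2 against (Aggressive, Jump): payoffs 8, 3 → best response Honest.
Bidder 2 against (Aggressive, Snipe): payoffs 0, 7 → best response Aggressive.
Bidder 2 against (Jump, Jump): payoffs 5, 2 → best response Honest.
Bidder 2 against (Jump, Snipe): payoffs 7, 4 → best response Honest.
Bidder 3 against (Honest, Honest): payoffs 8, 2 → best response Jump.
Bidder 3 against (Honest, Aggressive): payoffs 9, 1 → best response Jump.
Bidder 3 against (Aggressive, Honest): payoffs 6, 2 → best response Jump.
Bidder 3 against (Aggressive, Aggressive): payoffs 6, 9 → best response Snipe.
Bidder 3 against (Jump, Honest): payoffs 0, 3 → best response Snipe.
Bidder 3 against (Jump, Aggressive): payoffs 0, 2 → best response Snipe.
Mutual best responses: (Aggressive, Honest, Jump); (Aggressive, Aggressive, Snipe); (Jump, Honest, Snipe).

(Aggressive, Honest, Jump) and (Aggressive, Aggressive, Snipe) and (Jump, Honest, Snipe)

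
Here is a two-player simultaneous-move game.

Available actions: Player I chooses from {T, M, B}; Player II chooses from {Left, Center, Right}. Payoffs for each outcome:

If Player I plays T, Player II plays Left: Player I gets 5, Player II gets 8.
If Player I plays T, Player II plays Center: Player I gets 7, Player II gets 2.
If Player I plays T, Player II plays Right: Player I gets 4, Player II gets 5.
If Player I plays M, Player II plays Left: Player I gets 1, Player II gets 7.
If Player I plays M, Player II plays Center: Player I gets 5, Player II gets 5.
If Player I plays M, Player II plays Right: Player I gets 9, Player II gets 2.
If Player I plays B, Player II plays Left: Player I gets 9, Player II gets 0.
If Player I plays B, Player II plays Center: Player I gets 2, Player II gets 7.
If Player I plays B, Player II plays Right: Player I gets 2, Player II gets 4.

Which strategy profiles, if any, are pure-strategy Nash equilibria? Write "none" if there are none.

There is no pure-strategy Nash equilibrium.

Mark each player's best response to every combination of opponents' strategies; a profile where every player is best-responding is a pure Nash equilibrium.
Player I against Left: payoffs 5, 1, 9 → best response B.
Player I against Center: payoffs 7, 5, 2 → best response T.
Player I against Right: payoffs 4, 9, 2 → best response M.
Player II against T: payoffs 8, 2, 5 → best response Left.
Player II against M: payoffs 7, 5, 2 → best response Left.
Player II against B: payoffs 0, 7, 4 → best response Center.
No profile is a mutual best response for all players.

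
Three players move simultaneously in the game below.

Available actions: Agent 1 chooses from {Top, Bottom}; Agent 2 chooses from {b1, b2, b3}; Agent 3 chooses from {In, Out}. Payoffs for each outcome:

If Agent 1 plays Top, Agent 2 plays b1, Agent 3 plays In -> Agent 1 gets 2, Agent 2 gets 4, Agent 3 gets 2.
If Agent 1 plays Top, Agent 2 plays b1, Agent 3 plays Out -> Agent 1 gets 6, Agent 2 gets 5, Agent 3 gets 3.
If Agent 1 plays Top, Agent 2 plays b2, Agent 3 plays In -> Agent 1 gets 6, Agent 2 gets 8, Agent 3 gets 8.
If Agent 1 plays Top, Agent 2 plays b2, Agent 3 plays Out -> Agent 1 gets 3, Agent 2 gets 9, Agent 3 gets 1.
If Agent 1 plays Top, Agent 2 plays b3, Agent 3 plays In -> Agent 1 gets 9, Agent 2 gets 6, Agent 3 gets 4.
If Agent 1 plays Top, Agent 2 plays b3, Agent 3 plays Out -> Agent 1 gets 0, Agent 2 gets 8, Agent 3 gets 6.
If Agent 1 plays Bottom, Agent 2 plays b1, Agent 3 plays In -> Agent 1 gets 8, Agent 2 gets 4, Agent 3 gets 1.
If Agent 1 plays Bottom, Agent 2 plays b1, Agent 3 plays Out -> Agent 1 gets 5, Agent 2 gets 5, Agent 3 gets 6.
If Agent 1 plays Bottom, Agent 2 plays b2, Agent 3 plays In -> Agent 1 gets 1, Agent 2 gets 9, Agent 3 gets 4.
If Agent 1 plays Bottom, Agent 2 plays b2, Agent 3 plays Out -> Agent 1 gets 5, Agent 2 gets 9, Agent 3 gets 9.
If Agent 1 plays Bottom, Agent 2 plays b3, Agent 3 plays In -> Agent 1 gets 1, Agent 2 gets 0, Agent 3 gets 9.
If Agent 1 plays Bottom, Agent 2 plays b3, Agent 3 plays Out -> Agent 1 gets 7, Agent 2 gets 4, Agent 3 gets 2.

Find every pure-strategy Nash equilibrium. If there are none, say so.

Pure-strategy Nash equilibria: (Top, b2, In); (Bottom, b2, Out)

(Top, b1, In): Agent 1 can switch to Bottom (2 → 8). Not NE.
(Top, b1, Out): Agent 2 can switch to b2 (5 → 9). Not NE.
(Top, b2, In): Agent 1 gets 6, best alternative 1; Agent 2 gets 8, best alternative 6; Agent 3 gets 8, best alternative 1. No profitable deviation — NE.
(Top, b2, Out): Agent 1 can switch to Bottom (3 → 5). Not NE.
(Top, b3, In): Agent 2 can switch to b2 (6 → 8). Not NE.
(Top, b3, Out): Agent 1 can switch to Bottom (0 → 7). Not NE.
(Bottom, b1, In): Agent 2 can switch to b2 (4 → 9). Not NE.
(Bottom, b2, Out): Agent 1 gets 5, best alternative 3; Agent 2 gets 9, best alternative 5; Agent 3 gets 9, best alternative 4. No profitable deviation — NE.
(The remaining 4 profiles each have a profitable deviation by the same check.)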